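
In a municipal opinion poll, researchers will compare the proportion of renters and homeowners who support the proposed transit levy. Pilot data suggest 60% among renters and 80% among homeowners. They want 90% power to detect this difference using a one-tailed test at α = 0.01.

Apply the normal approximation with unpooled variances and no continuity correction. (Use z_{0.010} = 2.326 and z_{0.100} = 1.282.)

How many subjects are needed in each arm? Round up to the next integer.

n = (z_α + z_β)² · [p₁(1−p₁) + p₂(1−p₂)] / (p₁ − p₂)²
  = (2.326 + 1.282)² · (0.60·0.40 + 0.80·0.20) / (-0.20)²
  = (3.608)² · (0.2400 + 0.1600) / 0.0400
  = 13.0177 · 0.4000 / 0.0400
  = 130.18
Round up → n = 131 per group.

n = 131 per group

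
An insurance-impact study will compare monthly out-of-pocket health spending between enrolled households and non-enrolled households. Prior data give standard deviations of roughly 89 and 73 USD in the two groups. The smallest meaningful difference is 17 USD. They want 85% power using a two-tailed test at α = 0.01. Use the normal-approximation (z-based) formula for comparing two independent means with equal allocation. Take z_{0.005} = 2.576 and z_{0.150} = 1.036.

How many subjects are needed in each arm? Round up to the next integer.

n = 599 per group

n = (z_{α/2} + z_β)² · (σ₁² + σ₂²) / δ²
  = (2.576 + 1.036)² · (89² + 73² = 13250) / 17²
  = 13.0465 · 13250 / 289
  = 598.15
Round up → n = 599 per group.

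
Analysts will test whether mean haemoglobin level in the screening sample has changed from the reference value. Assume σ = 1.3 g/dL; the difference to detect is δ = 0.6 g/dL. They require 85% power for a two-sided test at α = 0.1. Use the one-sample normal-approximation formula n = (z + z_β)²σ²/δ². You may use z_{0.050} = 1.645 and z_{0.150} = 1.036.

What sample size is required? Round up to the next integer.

n = (z_{α/2} + z_β)² · σ² / δ²
  = (1.645 + 1.036)² · 1.3² / 0.6²
  = 7.1878 · 1.69 / 0.36
  = 33.74
Round up → n = 34.

n = 34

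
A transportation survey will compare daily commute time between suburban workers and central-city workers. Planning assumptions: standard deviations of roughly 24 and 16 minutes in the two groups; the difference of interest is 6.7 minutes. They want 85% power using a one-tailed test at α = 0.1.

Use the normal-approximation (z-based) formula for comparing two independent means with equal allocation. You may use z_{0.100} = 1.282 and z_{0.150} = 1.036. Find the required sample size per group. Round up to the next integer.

n = (z_α + z_β)² · (σ₁² + σ₂²) / δ²
  = (1.282 + 1.036)² · (24² + 16² = 832) / 6.7²
  = 5.3731 · 832 / 44.89
  = 99.59
Round up → n = 100 per group.

n = 100 per group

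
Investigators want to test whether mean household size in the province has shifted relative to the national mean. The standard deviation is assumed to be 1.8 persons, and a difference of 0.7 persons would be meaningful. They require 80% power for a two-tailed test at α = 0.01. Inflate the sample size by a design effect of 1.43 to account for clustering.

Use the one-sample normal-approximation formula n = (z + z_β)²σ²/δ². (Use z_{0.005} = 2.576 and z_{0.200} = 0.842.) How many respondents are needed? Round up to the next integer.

n = (z_{α/2} + z_β)² · σ² / δ²
  = (2.576 + 0.842)² · 1.8² / 0.7²
  = 11.6827 · 3.24 / 0.49
  = 77.25
Design effect: 1.43 × 77.25 = 110.47.
Round up → n = 111.

n = 111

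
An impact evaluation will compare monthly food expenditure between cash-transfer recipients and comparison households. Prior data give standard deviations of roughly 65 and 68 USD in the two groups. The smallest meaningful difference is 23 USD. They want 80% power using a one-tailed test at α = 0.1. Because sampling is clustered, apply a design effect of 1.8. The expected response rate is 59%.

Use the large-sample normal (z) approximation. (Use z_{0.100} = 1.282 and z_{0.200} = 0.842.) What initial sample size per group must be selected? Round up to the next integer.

n = (z_α + z_β)² · (σ₁² + σ₂²) / δ²
  = (1.282 + 0.842)² · (65² + 68² = 8849) / 23²
  = 4.5114 · 8849 / 529
  = 75.47
Design effect: 1.8 × 75.47 = 135.84.
Adjust for 59% response: 135.84 / 0.59 = 230.23.
Round up → n = 231 per group.

n = 231 per group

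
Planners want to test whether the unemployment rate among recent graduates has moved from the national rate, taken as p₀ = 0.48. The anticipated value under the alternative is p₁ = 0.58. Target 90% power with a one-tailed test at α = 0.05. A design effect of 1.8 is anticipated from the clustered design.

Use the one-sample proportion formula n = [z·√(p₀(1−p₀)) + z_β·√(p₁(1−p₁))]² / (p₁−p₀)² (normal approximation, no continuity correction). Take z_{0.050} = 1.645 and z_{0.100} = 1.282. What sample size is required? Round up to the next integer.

n = [z_α·√(p₀q₀) + z_β·√(p₁q₁)]² / (p₁ − p₀)²
  = [1.645·√(0.48·0.52) + 1.282·√(0.58·0.42)]² / (0.10)²
  = [1.645·0.4996 + 1.282·0.4936]² / 0.0100
  = [1.4546]² / 0.0100
  = 211.58
Design effect: 1.8 × 211.58 = 380.85.
Round up → n = 381.

n = 381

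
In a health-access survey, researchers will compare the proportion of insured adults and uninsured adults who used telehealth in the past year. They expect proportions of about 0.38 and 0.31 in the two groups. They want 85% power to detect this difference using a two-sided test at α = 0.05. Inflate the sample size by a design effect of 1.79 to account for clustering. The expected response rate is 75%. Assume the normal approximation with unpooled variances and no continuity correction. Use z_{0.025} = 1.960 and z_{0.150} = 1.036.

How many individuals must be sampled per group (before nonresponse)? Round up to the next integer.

n = (z_{α/2} + z_β)² · [p₁(1−p₁) + p₂(1−p₂)] / (p₁ − p₂)²
  = (1.960 + 1.036)² · (0.38·0.62 + 0.31·0.69) / (0.07)²
  = (2.996)² · (0.2356 + 0.2139) / 0.0049
  = 8.9760 · 0.4495 / 0.0049
  = 823.41
Design effect: 1.79 × 823.41 = 1473.91.
Adjust for 75% response: 1473.91 / 0.75 = 1965.21.
Round up → n = 1966 per group.

n = 1966 per group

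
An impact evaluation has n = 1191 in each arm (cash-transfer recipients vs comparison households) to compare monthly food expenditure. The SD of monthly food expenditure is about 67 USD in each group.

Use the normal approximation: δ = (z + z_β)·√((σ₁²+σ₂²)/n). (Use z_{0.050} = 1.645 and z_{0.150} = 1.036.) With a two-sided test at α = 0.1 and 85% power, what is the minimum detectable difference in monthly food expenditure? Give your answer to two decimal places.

Minimum detectable difference ≈ 7.36 USD

δ = (z_{α/2} + z_β) · √((σ₁²+σ₂²)/n)
  = (1.645 + 1.036) · √(8978/1191)
  = 2.681 · √7.5382
  = 2.681 · 2.7456
  = 7.3609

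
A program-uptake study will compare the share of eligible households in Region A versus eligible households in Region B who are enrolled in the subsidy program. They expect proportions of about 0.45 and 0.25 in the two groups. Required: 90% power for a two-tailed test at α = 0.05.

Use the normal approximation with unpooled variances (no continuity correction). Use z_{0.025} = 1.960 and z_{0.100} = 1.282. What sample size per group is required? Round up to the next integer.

n = (z_{α/2} + z_β)² · [p₁(1−p₁) + p₂(1−p₂)] / (p₁ − p₂)²
  = (1.960 + 1.282)² · (0.45·0.55 + 0.25·0.75) / (0.20)²
  = (3.242)² · (0.2475 + 0.1875) / 0.0400
  = 10.5106 · 0.4350 / 0.0400
  = 114.30
Round up → n = 115 per group.

n = 115 per group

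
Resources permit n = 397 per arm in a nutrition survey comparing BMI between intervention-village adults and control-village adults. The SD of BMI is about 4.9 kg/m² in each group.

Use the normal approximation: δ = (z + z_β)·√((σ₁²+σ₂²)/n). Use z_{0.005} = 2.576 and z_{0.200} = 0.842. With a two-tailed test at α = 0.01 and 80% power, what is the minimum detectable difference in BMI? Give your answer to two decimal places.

δ = (z_{α/2} + z_β) · √((σ₁²+σ₂²)/n)
  = (2.576 + 0.842) · √(48.02/397)
  = 3.418 · √0.12096
  = 3.418 · 0.3478
  = 1.1887

Minimum detectable difference ≈ 1.19 kg/m²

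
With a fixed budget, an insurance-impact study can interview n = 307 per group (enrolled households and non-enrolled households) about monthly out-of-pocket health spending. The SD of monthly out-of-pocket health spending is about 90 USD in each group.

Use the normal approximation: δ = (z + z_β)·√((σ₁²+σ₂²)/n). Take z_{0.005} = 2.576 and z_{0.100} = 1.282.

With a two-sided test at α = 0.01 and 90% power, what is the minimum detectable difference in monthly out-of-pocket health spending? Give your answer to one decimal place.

δ = (z_{α/2} + z_β) · √((σ₁²+σ₂²)/n)
  = (2.576 + 1.282) · √(16200/307)
  = 3.858 · √52.7687
  = 3.858 · 7.2642
  = 28.0253

Minimum detectable difference ≈ 28.0 USD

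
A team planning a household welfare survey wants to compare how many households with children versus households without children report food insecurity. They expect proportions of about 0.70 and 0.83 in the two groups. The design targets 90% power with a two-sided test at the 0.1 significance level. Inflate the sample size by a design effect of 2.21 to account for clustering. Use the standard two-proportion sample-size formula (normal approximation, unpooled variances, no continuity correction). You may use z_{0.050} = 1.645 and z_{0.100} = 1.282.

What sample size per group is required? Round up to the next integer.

n = 394 per group

n = (z_{α/2} + z_β)² · [p₁(1−p₁) + p₂(1−p₂)] / (p₁ − p₂)²
  = (1.645 + 1.282)² · (0.70·0.30 + 0.83·0.17) / (-0.13)²
  = (2.927)² · (0.2100 + 0.1411) / 0.0169
  = 8.5673 · 0.3511 / 0.0169
  = 177.99
Design effect: 2.21 × 177.99 = 393.35.
Round up → n = 394 per group.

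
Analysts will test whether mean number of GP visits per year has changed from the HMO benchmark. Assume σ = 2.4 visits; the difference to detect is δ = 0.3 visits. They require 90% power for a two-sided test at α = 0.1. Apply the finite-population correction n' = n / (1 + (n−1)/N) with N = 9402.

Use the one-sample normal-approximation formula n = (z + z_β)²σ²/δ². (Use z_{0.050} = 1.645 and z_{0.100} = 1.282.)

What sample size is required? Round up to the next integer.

n = 519

n = (z_{α/2} + z_β)² · σ² / δ²
  = (1.645 + 1.282)² · 2.4² / 0.3²
  = 8.5673 · 5.76 / 0.09
  = 548.31
Finite-population correction (N = 9402): 548.31 / (1 + (548.31 − 1)/9402) = 518.15.
Round up → n = 519.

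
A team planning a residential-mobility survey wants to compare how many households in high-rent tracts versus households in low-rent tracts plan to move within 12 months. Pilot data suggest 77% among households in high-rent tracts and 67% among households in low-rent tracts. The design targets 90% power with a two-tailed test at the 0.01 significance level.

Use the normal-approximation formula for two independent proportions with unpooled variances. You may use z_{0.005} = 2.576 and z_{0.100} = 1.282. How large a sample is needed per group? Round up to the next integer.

n = 593 per group

n = (z_{α/2} + z_β)² · [p₁(1−p₁) + p₂(1−p₂)] / (p₁ − p₂)²
  = (2.576 + 1.282)² · (0.77·0.23 + 0.67·0.33) / (0.10)²
  = (3.858)² · (0.1771 + 0.2211) / 0.0100
  = 14.8842 · 0.3982 / 0.0100
  = 592.69
Round up → n = 593 per group.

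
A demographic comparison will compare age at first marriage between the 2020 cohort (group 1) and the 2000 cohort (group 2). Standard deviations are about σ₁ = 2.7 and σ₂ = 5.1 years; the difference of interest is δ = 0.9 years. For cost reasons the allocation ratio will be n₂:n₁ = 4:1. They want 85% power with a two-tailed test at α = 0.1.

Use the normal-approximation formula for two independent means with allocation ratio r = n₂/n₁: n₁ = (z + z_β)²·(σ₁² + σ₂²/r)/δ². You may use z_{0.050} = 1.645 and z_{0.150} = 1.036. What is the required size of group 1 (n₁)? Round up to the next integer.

n₁ = (z_{α/2} + z_β)² · (σ₁² + σ₂²/r) / δ²
   = (1.645 + 1.036)² · (2.7² + 5.1²/4) / 0.9²
   = 7.1878 · (7.29 + 6.5025) / 0.81
   = 7.1878 · 13.7925 / 0.81
   = 122.39
Round up → n₁ = 123; n₂ = r·n₁ = 4 × 123 = 492.

n₁ = 123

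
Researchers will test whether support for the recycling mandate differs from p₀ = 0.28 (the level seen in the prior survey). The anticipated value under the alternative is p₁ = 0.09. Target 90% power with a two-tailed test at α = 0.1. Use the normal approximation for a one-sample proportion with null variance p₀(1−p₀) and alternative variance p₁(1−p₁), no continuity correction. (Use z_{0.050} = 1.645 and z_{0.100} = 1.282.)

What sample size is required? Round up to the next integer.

n = 34

n = [z_{α/2}·√(p₀q₀) + z_β·√(p₁q₁)]² / (p₁ − p₀)²
  = [1.645·√(0.28·0.72) + 1.282·√(0.09·0.91)]² / (-0.19)²
  = [1.645·0.4490 + 1.282·0.2862]² / 0.0361
  = [1.1055]² / 0.0361
  = 33.85
Round up → n = 34.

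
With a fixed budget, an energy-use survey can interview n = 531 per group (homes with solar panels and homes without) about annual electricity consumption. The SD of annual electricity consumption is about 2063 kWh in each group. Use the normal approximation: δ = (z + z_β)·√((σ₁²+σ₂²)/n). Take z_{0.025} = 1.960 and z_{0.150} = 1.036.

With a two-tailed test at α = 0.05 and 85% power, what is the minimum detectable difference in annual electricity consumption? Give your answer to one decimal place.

Minimum detectable difference ≈ 379.3 kWh

δ = (z_{α/2} + z_β) · √((σ₁²+σ₂²)/n)
  = (1.960 + 1.036) · √(8511938/531)
  = 2.996 · √16030.0
  = 2.996 · 126.6097
  = 379.3226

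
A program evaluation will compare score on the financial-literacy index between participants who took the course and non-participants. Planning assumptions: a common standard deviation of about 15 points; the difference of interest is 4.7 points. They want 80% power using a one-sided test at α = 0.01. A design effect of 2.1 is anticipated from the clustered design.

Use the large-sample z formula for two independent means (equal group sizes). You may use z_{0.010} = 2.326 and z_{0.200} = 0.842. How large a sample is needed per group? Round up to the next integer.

n = (z_α + z_β)² · (σ₁² + σ₂²) / δ²
  = (2.326 + 0.842)² · (2·15² = 450) / 4.7²
  = 10.0362 · 450 / 22.09
  = 204.45
Design effect: 2.1 × 204.45 = 429.35.
Round up → n = 430 per group.

n = 430 per group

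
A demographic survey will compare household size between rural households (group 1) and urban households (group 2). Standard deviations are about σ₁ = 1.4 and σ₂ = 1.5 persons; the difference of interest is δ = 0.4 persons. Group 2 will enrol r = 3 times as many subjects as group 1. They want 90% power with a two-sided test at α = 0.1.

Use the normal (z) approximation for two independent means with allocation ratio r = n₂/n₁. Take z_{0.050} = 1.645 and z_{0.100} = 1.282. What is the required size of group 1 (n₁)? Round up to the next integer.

n₁ = 146

n₁ = (z_{α/2} + z_β)² · (σ₁² + σ₂²/r) / δ²
   = (1.645 + 1.282)² · (1.4² + 1.5²/3) / 0.4²
   = 8.5673 · (1.96 + 0.75) / 0.16
   = 8.5673 · 2.71 / 0.16
   = 145.11
Round up → n₁ = 146; n₂ = r·n₁ = 3 × 146 = 438.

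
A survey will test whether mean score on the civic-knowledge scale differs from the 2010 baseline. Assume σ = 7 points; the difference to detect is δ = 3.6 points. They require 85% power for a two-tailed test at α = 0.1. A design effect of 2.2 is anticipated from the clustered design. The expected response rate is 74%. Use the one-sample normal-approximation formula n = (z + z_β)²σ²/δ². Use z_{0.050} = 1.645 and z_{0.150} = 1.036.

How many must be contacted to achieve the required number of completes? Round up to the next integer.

n = (z_{α/2} + z_β)² · σ² / δ²
  = (1.645 + 1.036)² · 7² / 3.6²
  = 7.1878 · 49 / 12.96
  = 27.18
Design effect: 2.2 × 27.18 = 59.79.
Adjust for 74% response: 59.79 / 0.74 = 80.79.
Round up → n = 81.

n = 81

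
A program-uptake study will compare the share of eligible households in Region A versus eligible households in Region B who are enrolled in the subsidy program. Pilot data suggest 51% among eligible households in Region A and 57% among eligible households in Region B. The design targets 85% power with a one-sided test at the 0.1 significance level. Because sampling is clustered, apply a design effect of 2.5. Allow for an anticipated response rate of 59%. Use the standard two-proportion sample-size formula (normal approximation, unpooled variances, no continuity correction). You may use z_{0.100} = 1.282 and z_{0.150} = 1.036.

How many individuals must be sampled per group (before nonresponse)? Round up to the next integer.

n = (z_α + z_β)² · [p₁(1−p₁) + p₂(1−p₂)] / (p₁ − p₂)²
  = (1.282 + 1.036)² · (0.51·0.49 + 0.57·0.43) / (-0.06)²
  = (2.318)² · (0.2499 + 0.2451) / 0.0036
  = 5.3731 · 0.4950 / 0.0036
  = 738.80
Design effect: 2.5 × 738.80 = 1847.01.
Adjust for 59% response: 1847.01 / 0.59 = 3130.53.
Round up → n = 3131 per group.

n = 3131 per group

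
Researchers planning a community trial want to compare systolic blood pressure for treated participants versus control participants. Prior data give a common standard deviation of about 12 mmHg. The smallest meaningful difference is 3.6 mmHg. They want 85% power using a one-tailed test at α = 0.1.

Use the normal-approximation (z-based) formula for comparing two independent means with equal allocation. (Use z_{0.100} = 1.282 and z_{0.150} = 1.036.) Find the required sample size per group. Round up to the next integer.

n = 120 per group

n = (z_α + z_β)² · (σ₁² + σ₂²) / δ²
  = (1.282 + 1.036)² · (2·12² = 288) / 3.6²
  = 5.3731 · 288 / 12.96
  = 119.40
Round up → n = 120 per group.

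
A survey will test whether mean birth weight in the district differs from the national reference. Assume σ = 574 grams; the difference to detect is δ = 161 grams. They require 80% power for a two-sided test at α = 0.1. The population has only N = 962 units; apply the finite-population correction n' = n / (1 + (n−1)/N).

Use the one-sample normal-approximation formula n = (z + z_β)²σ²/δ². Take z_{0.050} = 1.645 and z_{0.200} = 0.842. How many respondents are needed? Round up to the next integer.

n = 73

n = (z_{α/2} + z_β)² · σ² / δ²
  = (1.645 + 0.842)² · 574² / 161²
  = 6.1852 · 329476 / 25921
  = 78.62
Finite-population correction (N = 962): 78.62 / (1 + (78.62 − 1)/962) = 72.75.
Round up → n = 73.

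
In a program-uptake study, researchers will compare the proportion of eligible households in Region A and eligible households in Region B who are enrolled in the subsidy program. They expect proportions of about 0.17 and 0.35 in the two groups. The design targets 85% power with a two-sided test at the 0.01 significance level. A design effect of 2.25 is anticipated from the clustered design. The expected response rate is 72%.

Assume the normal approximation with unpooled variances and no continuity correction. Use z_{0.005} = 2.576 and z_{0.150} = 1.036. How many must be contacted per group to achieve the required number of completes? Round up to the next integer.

n = 464 per group

n = (z_{α/2} + z_β)² · [p₁(1−p₁) + p₂(1−p₂)] / (p₁ − p₂)²
  = (2.576 + 1.036)² · (0.17·0.83 + 0.35·0.65) / (-0.18)²
  = (3.612)² · (0.1411 + 0.2275) / 0.0324
  = 13.0465 · 0.3686 / 0.0324
  = 148.42
Design effect: 2.25 × 148.42 = 333.96.
Adjust for 72% response: 333.96 / 0.72 = 463.83.
Round up → n = 464 per group.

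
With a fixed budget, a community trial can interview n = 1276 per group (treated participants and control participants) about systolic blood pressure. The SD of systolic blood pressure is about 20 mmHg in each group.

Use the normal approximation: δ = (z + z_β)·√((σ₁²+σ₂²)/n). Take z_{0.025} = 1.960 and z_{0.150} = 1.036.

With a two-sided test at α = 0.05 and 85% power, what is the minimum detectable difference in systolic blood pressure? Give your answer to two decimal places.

δ = (z_{α/2} + z_β) · √((σ₁²+σ₂²)/n)
  = (1.960 + 1.036) · √(800/1276)
  = 2.996 · √0.62696
  = 2.996 · 0.7918
  = 2.3723

Minimum detectable difference ≈ 2.37 mmHg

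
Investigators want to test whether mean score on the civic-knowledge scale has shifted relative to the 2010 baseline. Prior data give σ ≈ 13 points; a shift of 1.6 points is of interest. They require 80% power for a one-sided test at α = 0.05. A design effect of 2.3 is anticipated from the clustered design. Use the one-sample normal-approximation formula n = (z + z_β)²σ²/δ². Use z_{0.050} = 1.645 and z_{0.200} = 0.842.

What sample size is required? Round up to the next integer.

n = 940

n = (z_α + z_β)² · σ² / δ²
  = (1.645 + 0.842)² · 13² / 1.6²
  = 6.1852 · 169 / 2.56
  = 408.32
Design effect: 2.3 × 408.32 = 939.13.
Round up → n = 940.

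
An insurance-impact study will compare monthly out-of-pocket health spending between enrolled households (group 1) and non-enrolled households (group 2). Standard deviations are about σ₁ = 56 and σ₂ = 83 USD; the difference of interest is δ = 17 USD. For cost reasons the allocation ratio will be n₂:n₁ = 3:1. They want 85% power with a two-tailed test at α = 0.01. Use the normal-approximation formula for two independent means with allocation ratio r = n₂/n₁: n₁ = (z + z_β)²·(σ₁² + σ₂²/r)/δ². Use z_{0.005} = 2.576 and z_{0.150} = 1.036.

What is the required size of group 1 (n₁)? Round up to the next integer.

n₁ = 246

n₁ = (z_{α/2} + z_β)² · (σ₁² + σ₂²/r) / δ²
   = (2.576 + 1.036)² · (56² + 83²/3) / 17²
   = 13.0465 · (3136 + 2296.3) / 289
   = 13.0465 · 5432.3 / 289
   = 245.24
Round up → n₁ = 246; n₂ = r·n₁ = 3 × 246 = 738.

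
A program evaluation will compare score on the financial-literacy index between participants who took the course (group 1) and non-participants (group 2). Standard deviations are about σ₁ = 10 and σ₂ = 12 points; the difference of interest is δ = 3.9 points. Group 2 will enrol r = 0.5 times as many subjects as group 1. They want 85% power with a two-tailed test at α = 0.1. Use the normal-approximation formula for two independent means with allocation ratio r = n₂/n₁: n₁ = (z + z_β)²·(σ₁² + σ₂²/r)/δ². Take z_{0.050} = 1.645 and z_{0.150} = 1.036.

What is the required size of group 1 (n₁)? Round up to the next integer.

n₁ = 184

n₁ = (z_{α/2} + z_β)² · (σ₁² + σ₂²/r) / δ²
   = (1.645 + 1.036)² · (10² + 12²/0.5) / 3.9²
   = 7.1878 · (100 + 288) / 15.21
   = 7.1878 · 388 / 15.21
   = 183.36
Round up → n₁ = 184; n₂ = r·n₁ = 0.5 × 184 = 92.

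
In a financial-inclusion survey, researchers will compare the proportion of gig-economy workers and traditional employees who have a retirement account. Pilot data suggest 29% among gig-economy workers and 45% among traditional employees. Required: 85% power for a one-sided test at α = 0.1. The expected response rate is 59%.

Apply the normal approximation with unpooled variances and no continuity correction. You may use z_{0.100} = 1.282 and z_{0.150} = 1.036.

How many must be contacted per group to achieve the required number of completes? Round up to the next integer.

n = (z_α + z_β)² · [p₁(1−p₁) + p₂(1−p₂)] / (p₁ − p₂)²
  = (1.282 + 1.036)² · (0.29·0.71 + 0.45·0.55) / (-0.16)²
  = (2.318)² · (0.2059 + 0.2475) / 0.0256
  = 5.3731 · 0.4534 / 0.0256
  = 95.16
Adjust for 59% response: 95.16 / 0.59 = 161.29.
Round up → n = 162 per group.

n = 162 per group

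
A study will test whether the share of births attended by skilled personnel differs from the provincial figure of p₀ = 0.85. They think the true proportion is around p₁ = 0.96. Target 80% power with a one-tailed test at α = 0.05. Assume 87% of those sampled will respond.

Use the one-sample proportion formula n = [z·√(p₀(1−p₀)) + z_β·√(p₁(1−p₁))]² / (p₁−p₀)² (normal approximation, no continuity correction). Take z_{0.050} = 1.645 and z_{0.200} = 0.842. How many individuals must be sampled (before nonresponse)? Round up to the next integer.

n = [z_α·√(p₀q₀) + z_β·√(p₁q₁)]² / (p₁ − p₀)²
  = [1.645·√(0.85·0.15) + 0.842·√(0.96·0.04)]² / (0.11)²
  = [1.645·0.3571 + 0.842·0.1960]² / 0.0121
  = [0.7524]² / 0.0121
  = 46.78
Adjust for 87% response: 46.78 / 0.87 = 53.77.
Round up → n = 54.

n = 54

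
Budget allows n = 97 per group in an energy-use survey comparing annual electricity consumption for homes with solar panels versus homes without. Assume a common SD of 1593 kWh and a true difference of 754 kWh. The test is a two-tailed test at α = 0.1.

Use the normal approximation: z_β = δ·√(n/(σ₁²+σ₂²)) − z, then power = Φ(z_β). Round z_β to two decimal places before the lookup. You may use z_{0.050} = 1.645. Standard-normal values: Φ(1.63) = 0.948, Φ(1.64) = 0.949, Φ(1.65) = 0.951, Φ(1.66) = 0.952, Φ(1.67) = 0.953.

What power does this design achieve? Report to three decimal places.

Power ≈ 0.951

z_β = δ·√(n/(σ₁²+σ₂²)) − z_{α/2}
    = 754 · √(97/5075298) − 1.645
    = 754 · 0.00437 − 1.645
    = 3.2963 − 1.645 = 1.6513 → 1.65
Power = Φ(1.65) = 0.951.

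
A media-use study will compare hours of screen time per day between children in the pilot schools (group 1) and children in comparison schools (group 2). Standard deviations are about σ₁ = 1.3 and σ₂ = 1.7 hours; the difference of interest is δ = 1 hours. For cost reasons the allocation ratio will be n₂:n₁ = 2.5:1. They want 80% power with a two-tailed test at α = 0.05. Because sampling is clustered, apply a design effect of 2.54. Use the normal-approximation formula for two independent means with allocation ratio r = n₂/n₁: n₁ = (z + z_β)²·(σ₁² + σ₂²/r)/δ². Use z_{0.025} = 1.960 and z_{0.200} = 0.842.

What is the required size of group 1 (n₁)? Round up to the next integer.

n₁ = (z_{α/2} + z_β)² · (σ₁² + σ₂²/r) / δ²
   = (1.960 + 0.842)² · (1.3² + 1.7²/2.5) / 1²
   = 7.8512 · (1.69 + 1.156) / 1
   = 7.8512 · 2.846 / 1
   = 22.34
Design effect: 2.54 × 22.34 = 56.76.
Round up → n₁ = 57; n₂ = r·n₁ = 2.5 × 57 = 143.

n₁ = 57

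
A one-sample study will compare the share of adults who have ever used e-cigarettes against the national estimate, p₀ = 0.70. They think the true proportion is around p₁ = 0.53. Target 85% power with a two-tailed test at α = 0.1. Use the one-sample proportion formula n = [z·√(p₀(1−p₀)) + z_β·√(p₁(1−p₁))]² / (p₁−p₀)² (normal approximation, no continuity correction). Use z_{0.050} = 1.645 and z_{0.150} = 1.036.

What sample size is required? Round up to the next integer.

n = 56

n = [z_{α/2}·√(p₀q₀) + z_β·√(p₁q₁)]² / (p₁ − p₀)²
  = [1.645·√(0.70·0.30) + 1.036·√(0.53·0.47)]² / (-0.17)²
  = [1.645·0.4583 + 1.036·0.4991]² / 0.0289
  = [1.2709]² / 0.0289
  = 55.89
Round up → n = 56.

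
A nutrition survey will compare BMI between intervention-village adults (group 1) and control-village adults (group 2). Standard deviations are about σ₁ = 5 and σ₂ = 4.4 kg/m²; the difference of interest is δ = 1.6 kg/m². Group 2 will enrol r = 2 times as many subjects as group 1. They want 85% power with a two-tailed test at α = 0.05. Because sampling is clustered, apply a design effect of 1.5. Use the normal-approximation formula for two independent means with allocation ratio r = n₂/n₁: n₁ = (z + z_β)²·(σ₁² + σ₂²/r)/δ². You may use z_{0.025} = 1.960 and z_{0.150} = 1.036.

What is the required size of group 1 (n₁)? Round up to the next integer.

n₁ = 183

n₁ = (z_{α/2} + z_β)² · (σ₁² + σ₂²/r) / δ²
   = (1.960 + 1.036)² · (5² + 4.4²/2) / 1.6²
   = 8.9760 · (25 + 9.68) / 2.56
   = 8.9760 · 34.68 / 2.56
   = 121.60
Design effect: 1.5 × 121.60 = 182.40.
Round up → n₁ = 183; n₂ = r·n₁ = 2 × 183 = 366.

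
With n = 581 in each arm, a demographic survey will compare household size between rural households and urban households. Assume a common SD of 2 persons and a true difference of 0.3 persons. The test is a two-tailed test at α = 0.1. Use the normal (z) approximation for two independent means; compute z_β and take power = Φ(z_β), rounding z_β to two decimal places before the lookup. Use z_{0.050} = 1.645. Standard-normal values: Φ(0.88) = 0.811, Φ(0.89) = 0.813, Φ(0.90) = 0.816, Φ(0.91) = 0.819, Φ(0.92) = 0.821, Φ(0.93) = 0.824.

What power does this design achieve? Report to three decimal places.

Power ≈ 0.819

z_β = δ·√(n/(σ₁²+σ₂²)) − z_{α/2}
    = 0.3 · √(581/8) − 1.645
    = 0.3 · 8.52203 − 1.645
    = 2.5566 − 1.645 = 0.9116 → 0.91
Power = Φ(0.91) = 0.819.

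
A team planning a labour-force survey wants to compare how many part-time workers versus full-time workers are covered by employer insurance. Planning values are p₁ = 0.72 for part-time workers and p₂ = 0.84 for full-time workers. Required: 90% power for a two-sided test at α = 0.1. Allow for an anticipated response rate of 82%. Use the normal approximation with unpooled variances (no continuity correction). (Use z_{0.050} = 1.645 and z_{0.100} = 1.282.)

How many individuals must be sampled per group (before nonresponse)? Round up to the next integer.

n = (z_{α/2} + z_β)² · [p₁(1−p₁) + p₂(1−p₂)] / (p₁ − p₂)²
  = (1.645 + 1.282)² · (0.72·0.28 + 0.84·0.16) / (-0.12)²
  = (2.927)² · (0.2016 + 0.1344) / 0.0144
  = 8.5673 · 0.3360 / 0.0144
  = 199.90
Adjust for 82% response: 199.90 / 0.82 = 243.79.
Round up → n = 244 per group.

n = 244 per group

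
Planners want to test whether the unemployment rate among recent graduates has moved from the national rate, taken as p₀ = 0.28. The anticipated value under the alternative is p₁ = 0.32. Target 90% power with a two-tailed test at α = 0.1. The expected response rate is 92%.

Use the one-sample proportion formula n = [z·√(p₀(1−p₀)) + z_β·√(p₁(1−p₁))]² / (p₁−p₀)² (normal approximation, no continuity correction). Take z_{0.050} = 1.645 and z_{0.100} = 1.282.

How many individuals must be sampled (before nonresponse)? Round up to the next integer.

n = 1214

n = [z_{α/2}·√(p₀q₀) + z_β·√(p₁q₁)]² / (p₁ − p₀)²
  = [1.645·√(0.28·0.72) + 1.282·√(0.32·0.68)]² / (0.04)²
  = [1.645·0.4490 + 1.282·0.4665]² / 0.0016
  = [1.3366]² / 0.0016
  = 1116.60
Adjust for 92% response: 1116.60 / 0.92 = 1213.70.
Round up → n = 1214.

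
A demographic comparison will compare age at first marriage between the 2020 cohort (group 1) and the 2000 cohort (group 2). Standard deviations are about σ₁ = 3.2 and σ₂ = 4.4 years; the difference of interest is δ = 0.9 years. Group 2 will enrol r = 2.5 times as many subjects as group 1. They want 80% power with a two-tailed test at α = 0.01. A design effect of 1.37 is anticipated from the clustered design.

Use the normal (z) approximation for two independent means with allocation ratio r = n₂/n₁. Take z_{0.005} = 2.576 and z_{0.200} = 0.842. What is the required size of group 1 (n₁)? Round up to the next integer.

n₁ = 356

n₁ = (z_{α/2} + z_β)² · (σ₁² + σ₂²/r) / δ²
   = (2.576 + 0.842)² · (3.2² + 4.4²/2.5) / 0.9²
   = 11.6827 · (10.24 + 7.744) / 0.81
   = 11.6827 · 17.984 / 0.81
   = 259.39
Design effect: 1.37 × 259.39 = 355.36.
Round up → n₁ = 356; n₂ = r·n₁ = 2.5 × 356 = 890.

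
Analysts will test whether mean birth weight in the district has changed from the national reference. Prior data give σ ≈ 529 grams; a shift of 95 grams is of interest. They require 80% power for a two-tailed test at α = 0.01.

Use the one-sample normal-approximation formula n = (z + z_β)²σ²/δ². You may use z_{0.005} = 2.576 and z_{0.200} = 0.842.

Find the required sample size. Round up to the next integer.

n = 363

n = (z_{α/2} + z_β)² · σ² / δ²
  = (2.576 + 0.842)² · 529² / 95²
  = 11.6827 · 279841 / 9025
  = 362.25
Round up → n = 363.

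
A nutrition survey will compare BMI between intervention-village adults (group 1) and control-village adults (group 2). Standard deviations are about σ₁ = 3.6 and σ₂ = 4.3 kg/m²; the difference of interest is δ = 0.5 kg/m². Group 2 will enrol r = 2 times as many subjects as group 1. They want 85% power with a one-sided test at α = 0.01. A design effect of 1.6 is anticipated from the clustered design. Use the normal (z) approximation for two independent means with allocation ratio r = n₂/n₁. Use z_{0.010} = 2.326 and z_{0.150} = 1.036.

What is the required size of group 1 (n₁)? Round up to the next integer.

n₁ = (z_α + z_β)² · (σ₁² + σ₂²/r) / δ²
   = (2.326 + 1.036)² · (3.6² + 4.3²/2) / 0.5²
   = 11.3030 · (12.96 + 9.245) / 0.25
   = 11.3030 · 22.205 / 0.25
   = 1003.94
Design effect: 1.6 × 1003.94 = 1606.30.
Round up → n₁ = 1607; n₂ = r·n₁ = 2 × 1607 = 3214.

n₁ = 1607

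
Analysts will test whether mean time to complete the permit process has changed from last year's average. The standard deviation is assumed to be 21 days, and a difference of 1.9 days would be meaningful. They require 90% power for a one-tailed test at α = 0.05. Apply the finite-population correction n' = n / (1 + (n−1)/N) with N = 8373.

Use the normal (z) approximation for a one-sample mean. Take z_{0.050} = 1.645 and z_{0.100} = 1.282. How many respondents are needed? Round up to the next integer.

n = 931

n = (z_α + z_β)² · σ² / δ²
  = (1.645 + 1.282)² · 21² / 1.9²
  = 8.5673 · 441 / 3.61
  = 1046.59
Finite-population correction (N = 8373): 1046.59 / (1 + (1046.59 − 1)/8373) = 930.40.
Round up → n = 931.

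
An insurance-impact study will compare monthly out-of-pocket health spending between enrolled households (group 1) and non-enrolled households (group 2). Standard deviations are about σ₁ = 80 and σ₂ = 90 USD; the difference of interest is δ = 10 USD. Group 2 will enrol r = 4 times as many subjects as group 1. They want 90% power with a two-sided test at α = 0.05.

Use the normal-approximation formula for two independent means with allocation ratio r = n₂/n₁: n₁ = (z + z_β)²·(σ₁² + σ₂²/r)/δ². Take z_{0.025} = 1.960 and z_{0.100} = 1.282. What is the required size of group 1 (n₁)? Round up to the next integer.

n₁ = (z_{α/2} + z_β)² · (σ₁² + σ₂²/r) / δ²
   = (1.960 + 1.282)² · (80² + 90²/4) / 10²
   = 10.5106 · (6400 + 2025) / 100
   = 10.5106 · 8425 / 100
   = 885.52
Round up → n₁ = 886; n₂ = r·n₁ = 4 × 886 = 3544.

n₁ = 886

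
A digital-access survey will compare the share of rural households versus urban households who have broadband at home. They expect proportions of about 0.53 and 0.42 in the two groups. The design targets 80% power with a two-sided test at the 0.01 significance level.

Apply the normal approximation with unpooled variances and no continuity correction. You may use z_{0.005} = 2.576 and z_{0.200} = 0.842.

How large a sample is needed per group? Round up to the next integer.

n = 476 per group

n = (z_{α/2} + z_β)² · [p₁(1−p₁) + p₂(1−p₂)] / (p₁ − p₂)²
  = (2.576 + 0.842)² · (0.53·0.47 + 0.42·0.58) / (0.11)²
  = (3.418)² · (0.2491 + 0.2436) / 0.0121
  = 11.6827 · 0.4927 / 0.0121
  = 475.71
Round up → n = 476 per group.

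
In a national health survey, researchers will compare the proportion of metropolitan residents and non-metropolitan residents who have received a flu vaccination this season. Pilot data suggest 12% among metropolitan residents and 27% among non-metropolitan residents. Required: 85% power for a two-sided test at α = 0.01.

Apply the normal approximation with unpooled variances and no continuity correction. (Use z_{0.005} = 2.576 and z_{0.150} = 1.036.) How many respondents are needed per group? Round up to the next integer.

n = 176 per group

n = (z_{α/2} + z_β)² · [p₁(1−p₁) + p₂(1−p₂)] / (p₁ − p₂)²
  = (2.576 + 1.036)² · (0.12·0.88 + 0.27·0.73) / (-0.15)²
  = (3.612)² · (0.1056 + 0.1971) / 0.0225
  = 13.0465 · 0.3027 / 0.0225
  = 175.52
Round up → n = 176 per group.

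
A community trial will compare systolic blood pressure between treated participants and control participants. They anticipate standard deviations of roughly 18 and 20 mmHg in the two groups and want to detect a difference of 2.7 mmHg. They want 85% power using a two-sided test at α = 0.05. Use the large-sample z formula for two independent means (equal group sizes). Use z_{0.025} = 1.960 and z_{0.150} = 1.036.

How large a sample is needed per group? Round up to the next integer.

n = (z_{α/2} + z_β)² · (σ₁² + σ₂²) / δ²
  = (1.960 + 1.036)² · (18² + 20² = 724) / 2.7²
  = 8.9760 · 724 / 7.29
  = 891.45
Round up → n = 892 per group.

n = 892 per group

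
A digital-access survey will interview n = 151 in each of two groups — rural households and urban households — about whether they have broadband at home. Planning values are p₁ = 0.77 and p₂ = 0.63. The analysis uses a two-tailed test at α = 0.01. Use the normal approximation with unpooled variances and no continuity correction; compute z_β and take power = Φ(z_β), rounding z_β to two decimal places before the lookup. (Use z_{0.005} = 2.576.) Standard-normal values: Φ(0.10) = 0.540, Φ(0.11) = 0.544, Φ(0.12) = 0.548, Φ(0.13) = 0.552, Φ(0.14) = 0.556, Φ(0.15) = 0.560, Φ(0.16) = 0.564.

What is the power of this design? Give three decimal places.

Power ≈ 0.544

z_β = |p₁−p₂|·√(n/[p₁q₁+p₂q₂]) − z_{α/2}
    = 0.14 · √(151/0.4102) − 2.576
    = 0.14 · 19.1863 − 2.576
    = 2.6861 − 2.576 = 0.1101 → 0.11
Power = Φ(0.11) = 0.544.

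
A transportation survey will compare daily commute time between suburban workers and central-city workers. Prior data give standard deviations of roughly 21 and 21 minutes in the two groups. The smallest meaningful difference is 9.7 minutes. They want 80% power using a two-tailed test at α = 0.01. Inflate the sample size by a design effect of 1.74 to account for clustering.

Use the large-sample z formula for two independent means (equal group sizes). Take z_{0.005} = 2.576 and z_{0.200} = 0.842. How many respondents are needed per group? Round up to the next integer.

n = (z_{α/2} + z_β)² · (σ₁² + σ₂²) / δ²
  = (2.576 + 0.842)² · (21² + 21² = 882) / 9.7²
  = 11.6827 · 882 / 94.09
  = 109.51
Design effect: 1.74 × 109.51 = 190.55.
Round up → n = 191 per group.

n = 191 per group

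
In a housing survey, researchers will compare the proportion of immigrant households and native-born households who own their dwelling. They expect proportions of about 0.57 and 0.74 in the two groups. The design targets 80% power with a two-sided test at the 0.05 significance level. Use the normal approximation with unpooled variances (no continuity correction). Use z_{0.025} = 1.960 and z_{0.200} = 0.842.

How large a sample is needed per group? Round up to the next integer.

n = (z_{α/2} + z_β)² · [p₁(1−p₁) + p₂(1−p₂)] / (p₁ − p₂)²
  = (1.960 + 0.842)² · (0.57·0.43 + 0.74·0.26) / (-0.17)²
  = (2.802)² · (0.2451 + 0.1924) / 0.0289
  = 7.8512 · 0.4375 / 0.0289
  = 118.85
Round up → n = 119 per group.

n = 119 per group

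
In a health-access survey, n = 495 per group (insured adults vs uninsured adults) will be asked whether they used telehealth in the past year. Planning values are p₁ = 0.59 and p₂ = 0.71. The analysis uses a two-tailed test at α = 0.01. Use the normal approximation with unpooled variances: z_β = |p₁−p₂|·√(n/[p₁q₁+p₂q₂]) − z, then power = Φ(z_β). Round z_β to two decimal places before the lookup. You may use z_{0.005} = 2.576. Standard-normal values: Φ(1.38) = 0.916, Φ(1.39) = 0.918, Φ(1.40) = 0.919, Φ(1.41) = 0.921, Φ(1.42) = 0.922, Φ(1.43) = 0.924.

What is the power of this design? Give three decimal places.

z_β = |p₁−p₂|·√(n/[p₁q₁+p₂q₂]) − z_{α/2}
    = 0.12 · √(495/0.4478) − 2.576
    = 0.12 · 33.2476 − 2.576
    = 3.9897 − 2.576 = 1.4137 → 1.41
Power = Φ(1.41) = 0.921.

Power ≈ 0.921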